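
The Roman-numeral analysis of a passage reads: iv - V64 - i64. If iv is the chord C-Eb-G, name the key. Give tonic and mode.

The anchor chord is a minor triad on C, labeled iv.
Counting down 3 scale steps from C places the tonic on G; a minor triad on degree 4 is diatonic only in minor.

G minor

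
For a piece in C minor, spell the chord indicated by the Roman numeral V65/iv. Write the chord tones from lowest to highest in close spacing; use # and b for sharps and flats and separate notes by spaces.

The slash means an applied dominant: we want the dominant of iv. In C minor, iv is F minor, and its dominant is built on C.
Building a dominant seventh chord on C gives C-E-G-Bb.
With the 65 figure the chord is in first inversion; from the bass E upward in close position it reads E-G-Bb-C.

E G Bb C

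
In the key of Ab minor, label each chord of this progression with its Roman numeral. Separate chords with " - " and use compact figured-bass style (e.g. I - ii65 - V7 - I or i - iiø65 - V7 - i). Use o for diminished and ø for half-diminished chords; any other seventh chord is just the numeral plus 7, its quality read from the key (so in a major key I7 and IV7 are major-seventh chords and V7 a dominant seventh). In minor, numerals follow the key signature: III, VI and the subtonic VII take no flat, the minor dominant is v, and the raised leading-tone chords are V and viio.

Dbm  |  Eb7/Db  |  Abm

Dbm: root Db is the subdominant; minor triad there is iv.
Eb7/Db: dominant seventh chord on Eb = scale degree 5 → V42.
Abm: root Ab is the tonic; minor triad there is i.

iv - V42 - i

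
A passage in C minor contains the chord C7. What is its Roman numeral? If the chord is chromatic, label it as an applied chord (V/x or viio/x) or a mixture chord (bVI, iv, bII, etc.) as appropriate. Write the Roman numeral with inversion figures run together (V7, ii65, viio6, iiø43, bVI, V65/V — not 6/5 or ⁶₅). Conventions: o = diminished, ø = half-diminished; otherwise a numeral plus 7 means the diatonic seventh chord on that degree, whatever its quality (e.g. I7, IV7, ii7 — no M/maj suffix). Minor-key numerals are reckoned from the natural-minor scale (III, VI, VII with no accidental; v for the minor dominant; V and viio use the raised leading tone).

V7/iv

Stacked in thirds the chord is C-E-G-Bb: a dominant seventh chord on C.
C is not a diatonic chord root with this quality in C minor, but it lies a perfect fifth above F (iv), so the chord functions as an applied dominant of iv.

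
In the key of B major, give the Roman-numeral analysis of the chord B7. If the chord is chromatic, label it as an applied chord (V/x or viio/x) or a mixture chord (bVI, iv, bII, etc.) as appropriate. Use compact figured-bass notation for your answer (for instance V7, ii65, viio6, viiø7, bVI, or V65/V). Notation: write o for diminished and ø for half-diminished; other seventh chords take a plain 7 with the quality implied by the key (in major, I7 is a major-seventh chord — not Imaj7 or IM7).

V7/IV

Stacked in thirds the chord is B-D#-F#-A: a dominant seventh chord on B.
B is not a diatonic chord root with this quality in B major, but it lies a perfect fifth above E (IV), so the chord functions as an applied dominant of IV.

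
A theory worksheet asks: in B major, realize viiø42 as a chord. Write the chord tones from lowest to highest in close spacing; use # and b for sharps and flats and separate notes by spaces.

G# A# C# E

The numeral's case and figure indicate a half-diminished seventh chord. In B major its root, scale degree 7, is A#.
Stacking thirds from A# gives A#-C#-E-G#.
With the 42 figure the chord is in third inversion; from the bass G# upward in close position it reads G#-A#-C#-E.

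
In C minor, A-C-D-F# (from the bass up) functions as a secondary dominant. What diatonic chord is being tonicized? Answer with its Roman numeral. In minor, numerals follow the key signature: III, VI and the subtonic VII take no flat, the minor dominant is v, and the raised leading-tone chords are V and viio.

The chord is a dominant seventh chord on D.
A dominant resolves down a perfect fifth: D → G. In C minor, G is scale degree 5, i.e. V.

V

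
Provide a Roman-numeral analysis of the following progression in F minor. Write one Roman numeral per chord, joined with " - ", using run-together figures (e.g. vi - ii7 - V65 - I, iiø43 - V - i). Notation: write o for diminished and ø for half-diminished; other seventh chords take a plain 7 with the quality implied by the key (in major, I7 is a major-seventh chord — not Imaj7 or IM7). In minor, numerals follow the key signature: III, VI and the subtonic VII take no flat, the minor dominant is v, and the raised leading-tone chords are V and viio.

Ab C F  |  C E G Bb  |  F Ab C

i6 - V7 - i

Ab-C-F has root F, degree 1 in F minor, so i6.
C-E-G-Bb has root C, degree 5 in F minor, so V7.
F-Ab-C: root F is the tonic; minor triad there is i.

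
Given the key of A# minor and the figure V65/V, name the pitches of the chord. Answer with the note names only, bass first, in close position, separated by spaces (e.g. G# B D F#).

D## F## A# B#

V65/V is a secondary dominant — the dominant seventh of V. V in A# minor is E#, so the applied chord's root is B#, a perfect fifth above.
Building a dominant seventh chord on B# gives B#-D##-F##-A#.
With the 65 figure the chord is in first inversion; from the bass D## upward in close position it reads D##-F##-A#-B#.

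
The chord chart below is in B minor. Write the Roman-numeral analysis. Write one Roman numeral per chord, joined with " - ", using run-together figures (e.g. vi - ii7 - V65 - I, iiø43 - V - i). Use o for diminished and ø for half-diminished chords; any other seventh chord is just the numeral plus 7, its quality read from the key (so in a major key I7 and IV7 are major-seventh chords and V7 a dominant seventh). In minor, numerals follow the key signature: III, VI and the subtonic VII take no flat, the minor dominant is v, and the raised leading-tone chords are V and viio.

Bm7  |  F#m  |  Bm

i7 - v - i

Bm7: root B is the tonic; minor seventh chord there is i7.
F#m: minor triad on F# = scale degree 5 → v.
Bm has root B, degree 1 in B minor, so i.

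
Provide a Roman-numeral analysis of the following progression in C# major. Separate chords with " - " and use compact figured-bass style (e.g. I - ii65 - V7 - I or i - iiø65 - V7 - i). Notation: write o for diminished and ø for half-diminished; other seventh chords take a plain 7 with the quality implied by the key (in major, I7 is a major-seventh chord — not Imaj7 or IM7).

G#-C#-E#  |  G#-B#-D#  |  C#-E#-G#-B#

G#-C#-E#: major triad on C# = scale degree 1 → I64.
G#-B#-D#: root G# is the dominant; major triad there is V.
C#-E#-G#-B# has root C#, degree 1 in C# major, so I7.

I64 - V - I7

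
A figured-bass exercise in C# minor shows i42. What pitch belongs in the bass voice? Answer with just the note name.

B

i in C# minor has root C#; the chord is C#-E-G#-B.
The figure 42 means third inversion — the seventh is in the bass.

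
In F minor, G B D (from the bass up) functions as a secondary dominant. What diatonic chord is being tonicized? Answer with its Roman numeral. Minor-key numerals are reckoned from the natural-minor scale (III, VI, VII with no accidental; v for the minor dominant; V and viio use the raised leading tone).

V

The chord is a major triad on G.
A dominant resolves down a perfect fifth: G → C. In F minor, C is scale degree 5, i.e. V.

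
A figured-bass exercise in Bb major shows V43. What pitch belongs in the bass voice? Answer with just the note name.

C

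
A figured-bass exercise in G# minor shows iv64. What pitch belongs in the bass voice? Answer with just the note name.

iv in G# minor has root C#; the chord is C#-E-G#.
The figure 64 means second inversion — the fifth is in the bass.

G#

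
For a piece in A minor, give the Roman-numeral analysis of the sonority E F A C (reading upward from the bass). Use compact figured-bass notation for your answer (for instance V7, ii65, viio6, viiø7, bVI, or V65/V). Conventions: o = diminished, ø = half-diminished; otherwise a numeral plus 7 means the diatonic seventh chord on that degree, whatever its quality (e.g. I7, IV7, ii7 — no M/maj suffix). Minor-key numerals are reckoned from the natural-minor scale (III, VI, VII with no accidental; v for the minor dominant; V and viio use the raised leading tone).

VI42

The pitches F-A-C-E form a major seventh chord rooted on F.
In A minor, F is the submediant; the diatonic major seventh chord there is VI7.
With E in the bass the chord is in third inversion, so the figured bass is 42.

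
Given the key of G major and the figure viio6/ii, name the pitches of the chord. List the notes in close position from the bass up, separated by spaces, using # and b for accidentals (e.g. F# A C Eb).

B D G#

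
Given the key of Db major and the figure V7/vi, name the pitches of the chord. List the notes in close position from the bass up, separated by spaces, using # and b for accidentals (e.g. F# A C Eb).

F A C Eb

V7/vi is a secondary dominant — the dominant seventh of vi. vi in Db major is Bb, so the applied chord's root is F, a perfect fifth above.
Building a dominant seventh chord on F gives F-A-C-Eb.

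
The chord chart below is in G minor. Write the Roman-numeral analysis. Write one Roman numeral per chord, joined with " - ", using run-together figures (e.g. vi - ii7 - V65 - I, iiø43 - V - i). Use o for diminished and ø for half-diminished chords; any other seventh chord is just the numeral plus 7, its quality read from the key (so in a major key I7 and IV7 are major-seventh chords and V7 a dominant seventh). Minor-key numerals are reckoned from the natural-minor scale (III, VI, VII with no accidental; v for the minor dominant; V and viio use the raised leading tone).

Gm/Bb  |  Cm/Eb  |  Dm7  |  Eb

Gm/Bb has root G, degree 1 in G minor, so i6.
Cm/Eb: root C is the subdominant; minor triad there is iv6.
Dm7 has root D, degree 5 in G minor, so v7.
Eb: major triad on Eb = scale degree 6 → VI.

i6 - iv6 - v7 - VI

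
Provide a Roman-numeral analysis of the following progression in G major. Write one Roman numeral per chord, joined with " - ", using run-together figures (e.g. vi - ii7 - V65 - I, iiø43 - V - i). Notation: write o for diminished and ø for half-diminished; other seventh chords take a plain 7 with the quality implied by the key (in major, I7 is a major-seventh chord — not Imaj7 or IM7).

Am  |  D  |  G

ii - V - I

Am has root A, degree 2 in G major, so ii.
D: major triad on D = scale degree 5 → V.
G: root G is the tonic; major triad there is I.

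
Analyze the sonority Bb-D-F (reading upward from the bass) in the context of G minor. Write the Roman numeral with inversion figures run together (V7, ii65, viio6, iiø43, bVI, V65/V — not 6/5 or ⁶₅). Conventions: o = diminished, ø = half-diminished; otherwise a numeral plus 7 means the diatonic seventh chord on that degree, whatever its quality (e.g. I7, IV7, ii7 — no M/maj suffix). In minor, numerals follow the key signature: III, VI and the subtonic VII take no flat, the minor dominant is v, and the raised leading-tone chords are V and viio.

III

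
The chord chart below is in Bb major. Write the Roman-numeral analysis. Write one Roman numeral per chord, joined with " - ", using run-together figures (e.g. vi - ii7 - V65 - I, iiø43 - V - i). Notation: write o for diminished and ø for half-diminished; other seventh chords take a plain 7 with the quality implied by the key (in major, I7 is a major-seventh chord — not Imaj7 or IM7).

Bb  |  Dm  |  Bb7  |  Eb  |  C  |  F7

Bb has root Bb, degree 1 in Bb major, so I.
Dm has root D, degree 3 in Bb major, so iii.
Bb7: chromatic; Bb is V of IV, so V7/IV.
Eb: major triad on Eb = scale degree 4 → IV.
C: chromatic; C is V of V, so V/V.
F7: root F is the dominant; dominant seventh chord there is V7.

I - iii - V7/IV - IV - V/V - V7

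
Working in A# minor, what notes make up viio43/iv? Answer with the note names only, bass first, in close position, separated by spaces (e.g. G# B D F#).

viio43/iv is a secondary leading-tone chord. The target iv is D# in A# minor; the applied chord is rooted a semitone below, on C##.
Building a fully diminished seventh chord on C## gives C##-E#-G#-B.
With the 43 figure the chord is in second inversion; from the bass G# upward in close position it reads G#-B-C##-E#.

G# B C## E#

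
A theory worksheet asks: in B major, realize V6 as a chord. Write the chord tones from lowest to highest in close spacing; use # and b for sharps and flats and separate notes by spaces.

The numeral's case and figure indicate a major triad. In B major its root, the fifth degree, is F#.
Stacking thirds from F# gives F#-A#-C#.
The figured bass 6 indicates first inversion, placing the third (A#) in the bass: A#-C#-F#.

A# C# F#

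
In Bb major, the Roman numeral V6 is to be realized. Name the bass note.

A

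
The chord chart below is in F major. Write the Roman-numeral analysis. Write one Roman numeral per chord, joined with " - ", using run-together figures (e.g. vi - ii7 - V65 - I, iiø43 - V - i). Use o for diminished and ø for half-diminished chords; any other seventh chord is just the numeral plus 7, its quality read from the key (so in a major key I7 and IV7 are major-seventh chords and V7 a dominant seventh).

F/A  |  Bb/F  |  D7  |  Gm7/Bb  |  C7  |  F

I6 - IV64 - V7/ii - ii65 - V7 - I

F/A has root F, degree 1 in F major, so I6.
Bb/F has root Bb, degree 4 in F major, so IV64.
D7: chromatic; D is V of ii, so V7/ii.
Gm7/Bb: root G is the supertonic; minor seventh chord there is ii65.
C7: dominant seventh chord on C = scale degree 5 → V7.
F has root F, degree 1 in F major, so I.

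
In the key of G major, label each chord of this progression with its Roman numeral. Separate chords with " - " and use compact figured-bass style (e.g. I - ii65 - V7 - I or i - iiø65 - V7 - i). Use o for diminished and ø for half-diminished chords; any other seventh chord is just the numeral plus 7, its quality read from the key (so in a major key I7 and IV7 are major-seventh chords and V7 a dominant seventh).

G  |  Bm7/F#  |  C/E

G: major triad on G = scale degree 1 → I.
Bm7/F# has root B, degree 3 in G major, so iii43.
C/E: root C is the subdominant; major triad there is IV6.

I - iii43 - IV6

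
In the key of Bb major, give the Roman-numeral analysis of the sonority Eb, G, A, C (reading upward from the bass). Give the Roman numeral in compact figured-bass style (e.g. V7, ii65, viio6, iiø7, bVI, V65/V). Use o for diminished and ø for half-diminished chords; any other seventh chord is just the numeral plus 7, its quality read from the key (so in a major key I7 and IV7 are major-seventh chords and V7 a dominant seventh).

Stacked in thirds the chord is A-C-Eb-G: a half-diminished seventh chord on A.
In Bb major, A is the leading tone; the diatonic half-diminished seventh chord there is viiø7.
With Eb in the bass the chord is in second inversion, so the figured bass is 43.

viiø43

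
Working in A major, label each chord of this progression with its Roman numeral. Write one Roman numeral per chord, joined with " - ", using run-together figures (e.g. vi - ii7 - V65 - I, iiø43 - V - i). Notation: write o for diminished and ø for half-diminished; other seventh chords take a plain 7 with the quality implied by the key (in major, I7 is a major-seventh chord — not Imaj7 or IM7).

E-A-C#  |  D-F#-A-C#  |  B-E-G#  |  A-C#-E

E-A-C# has root A, degree 1 in A major, so I64.
D-F#-A-C#: root D is the subdominant; major seventh chord there is IV7.
B-E-G# has root E, degree 5 in A major, so V64.
A-C#-E: major triad on A = scale degree 1 → I.

I64 - IV7 - V64 - I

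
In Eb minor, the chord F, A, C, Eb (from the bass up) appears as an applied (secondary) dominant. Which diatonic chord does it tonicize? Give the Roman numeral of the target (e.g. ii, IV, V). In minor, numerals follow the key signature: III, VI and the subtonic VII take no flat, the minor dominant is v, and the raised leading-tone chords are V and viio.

V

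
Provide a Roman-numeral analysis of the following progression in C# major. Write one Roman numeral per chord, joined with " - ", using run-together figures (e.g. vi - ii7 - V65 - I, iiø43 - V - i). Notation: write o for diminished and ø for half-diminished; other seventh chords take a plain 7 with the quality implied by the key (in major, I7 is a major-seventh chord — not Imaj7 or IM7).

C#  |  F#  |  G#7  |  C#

C#: major triad on C# = scale degree 1 → I.
F#: major triad on F# = scale degree 4 → IV.
G#7 has root G#, degree 5 in C# major, so V7.
C#: major triad on C# = scale degree 1 → I.

I - IV - V7 - I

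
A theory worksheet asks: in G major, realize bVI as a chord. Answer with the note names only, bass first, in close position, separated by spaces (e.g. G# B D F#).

Eb G Bb

bVI is a major triad on the lowered sixth degree, borrowed from the parallel minor. In G major that root is Eb.
So the chord is Eb-G-Bb, a major triad.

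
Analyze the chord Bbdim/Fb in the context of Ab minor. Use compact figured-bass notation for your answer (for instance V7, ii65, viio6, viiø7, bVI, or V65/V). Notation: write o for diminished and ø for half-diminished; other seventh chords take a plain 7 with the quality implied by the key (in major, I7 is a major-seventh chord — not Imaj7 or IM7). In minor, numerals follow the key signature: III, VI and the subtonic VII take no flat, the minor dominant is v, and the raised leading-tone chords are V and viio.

Stacked in thirds the chord is Bb-Db-Fb: a diminished triad on Bb.
In Ab minor, Bb is the supertonic; the diatonic diminished triad there is iio.
With Fb in the bass the chord is in second inversion, so the figured bass is 64.

iio64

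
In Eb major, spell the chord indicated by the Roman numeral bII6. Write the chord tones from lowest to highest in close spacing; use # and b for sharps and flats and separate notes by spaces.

bII6 is the Neapolitan sixth — a major triad on the lowered second degree, here in its customary first inversion. In Eb major that root is Fb.
So the chord is Fb-Ab-Cb.
With the 6 figure the chord is in first inversion; from the bass Ab upward in close position it reads Ab-Cb-Fb.

Ab Cb Fb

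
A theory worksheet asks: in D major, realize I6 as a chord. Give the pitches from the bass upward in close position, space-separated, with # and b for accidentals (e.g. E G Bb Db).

In D major, scale degree 1 is D, and the diatonic chord built there is a major triad.
That chord is spelled D-F#-A.
With the 6 figure the chord is in first inversion; from the bass F# upward in close position it reads F#-A-D.

F# A D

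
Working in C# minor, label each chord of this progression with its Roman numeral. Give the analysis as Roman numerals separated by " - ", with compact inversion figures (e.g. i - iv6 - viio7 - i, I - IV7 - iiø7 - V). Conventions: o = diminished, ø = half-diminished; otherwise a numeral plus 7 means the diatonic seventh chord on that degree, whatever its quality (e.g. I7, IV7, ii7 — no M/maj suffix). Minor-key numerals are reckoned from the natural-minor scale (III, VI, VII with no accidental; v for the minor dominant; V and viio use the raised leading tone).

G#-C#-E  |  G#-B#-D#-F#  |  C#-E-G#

G#-C#-E: minor triad on C# = scale degree 1 → i64.
G#-B#-D#-F# has root G#, degree 5 in C# minor, so V7.
C#-E-G# has root C#, degree 1 in C# minor, so i.

i64 - V7 - i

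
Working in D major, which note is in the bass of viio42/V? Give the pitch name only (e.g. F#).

F

The applied chord viio42/V is rooted on G#: G#-B-D-F.
The figure 42 means third inversion — the seventh is in the bass.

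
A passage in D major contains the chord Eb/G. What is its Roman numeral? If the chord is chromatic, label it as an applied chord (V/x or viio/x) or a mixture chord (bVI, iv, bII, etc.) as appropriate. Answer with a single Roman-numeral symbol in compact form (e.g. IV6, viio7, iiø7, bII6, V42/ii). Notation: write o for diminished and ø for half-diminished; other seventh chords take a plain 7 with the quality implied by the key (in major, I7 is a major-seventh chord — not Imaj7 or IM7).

bII6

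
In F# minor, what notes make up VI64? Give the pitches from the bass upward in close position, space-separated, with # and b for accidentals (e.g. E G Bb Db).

In F# minor, the submediant is D, and the diatonic chord built there is a major triad.
That chord is spelled D-F#-A.
The figured bass 64 indicates second inversion, placing the fifth (A) in the bass: A-D-F#.

A D F#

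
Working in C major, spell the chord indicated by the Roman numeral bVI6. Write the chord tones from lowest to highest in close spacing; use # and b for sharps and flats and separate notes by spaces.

C Eb Ab

Scale degree 6 in C major is A; lowering it a half step gives Ab. bVI6 is a major triad on the lowered sixth degree, borrowed from the parallel minor.
So the chord is Ab-C-Eb, a major triad.
With the 6 figure the chord is in first inversion; from the bass C upward in close position it reads C-Eb-Ab.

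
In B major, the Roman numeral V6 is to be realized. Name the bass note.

A#

V in B major has root F#; the chord is F#-A#-C#.
The figure 6 means first inversion — the third is in the bass.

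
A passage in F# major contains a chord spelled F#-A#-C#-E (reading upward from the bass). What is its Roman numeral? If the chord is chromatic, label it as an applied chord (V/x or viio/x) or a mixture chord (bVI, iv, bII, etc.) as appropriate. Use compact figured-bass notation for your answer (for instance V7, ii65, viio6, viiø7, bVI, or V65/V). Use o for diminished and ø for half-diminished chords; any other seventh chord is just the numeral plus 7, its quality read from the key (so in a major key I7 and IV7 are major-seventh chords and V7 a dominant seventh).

V7/IV

The pitches F#-A#-C#-E form a dominant seventh chord rooted on F#.
F# is not a diatonic chord root with this quality in F# major, but it lies a perfect fifth above B (IV), so the chord functions as an applied dominant of IV.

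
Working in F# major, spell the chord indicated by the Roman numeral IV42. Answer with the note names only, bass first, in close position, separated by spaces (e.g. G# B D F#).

The numeral's case and figure indicate a major seventh chord. In F# major its root, the subdominant, is B.
That chord is spelled B-D#-F#-A#.
The figured bass 42 indicates third inversion, placing the seventh (A#) in the bass: A#-B-D#-F#.

A# B D# F#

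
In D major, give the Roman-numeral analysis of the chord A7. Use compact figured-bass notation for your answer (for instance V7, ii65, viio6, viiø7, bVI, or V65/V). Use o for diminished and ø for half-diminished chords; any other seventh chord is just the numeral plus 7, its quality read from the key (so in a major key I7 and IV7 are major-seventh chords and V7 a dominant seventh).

Stacked in thirds the chord is A-C#-E-G: a dominant seventh chord on A.
A is scale degree 5 in D major, and a dominant seventh chord on that degree is written V7.

V7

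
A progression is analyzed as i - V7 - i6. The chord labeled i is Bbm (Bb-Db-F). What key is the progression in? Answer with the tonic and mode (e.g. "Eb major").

Bb minor

The anchor chord is a minor triad on Bb, labeled i.
If Bb is scale degree 1 and the mode makes that degree carry a minor triad, the tonic is Bb and the mode is minor.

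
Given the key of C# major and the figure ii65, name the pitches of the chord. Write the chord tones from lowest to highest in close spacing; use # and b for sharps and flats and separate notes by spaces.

F# A# C# D#

The numeral's case and figure indicate a minor seventh chord. In C# major its root, the supertonic, is D#.
That chord is spelled D#-F#-A#-C#.
With the 65 figure the chord is in first inversion; from the bass F# upward in close position it reads F#-A#-C#-D#.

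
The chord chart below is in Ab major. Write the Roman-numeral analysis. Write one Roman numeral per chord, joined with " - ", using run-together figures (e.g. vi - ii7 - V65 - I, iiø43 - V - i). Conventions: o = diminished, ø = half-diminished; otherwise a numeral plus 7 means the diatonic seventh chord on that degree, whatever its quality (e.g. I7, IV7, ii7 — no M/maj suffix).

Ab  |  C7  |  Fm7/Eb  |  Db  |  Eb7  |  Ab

Ab has root Ab, degree 1 in Ab major, so I.
C7: chromatic; C is V of vi, so V7/vi.
Fm7/Eb: root F is the submediant; minor seventh chord there is vi42.
Db: root Db is the subdominant; major triad there is IV.
Eb7: root Eb is the dominant; dominant seventh chord there is V7.
Ab: major triad on Ab = scale degree 1 → I.

I - V7/vi - vi42 - IV - V7 - I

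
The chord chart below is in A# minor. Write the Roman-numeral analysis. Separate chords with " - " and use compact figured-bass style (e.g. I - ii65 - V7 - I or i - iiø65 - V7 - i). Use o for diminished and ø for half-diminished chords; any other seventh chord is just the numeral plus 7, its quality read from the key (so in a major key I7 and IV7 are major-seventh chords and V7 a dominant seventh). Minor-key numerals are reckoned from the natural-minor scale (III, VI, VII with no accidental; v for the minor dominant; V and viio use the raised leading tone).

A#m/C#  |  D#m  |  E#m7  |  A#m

A#m/C#: minor triad on A# = scale degree 1 → i6.
D#m has root D#, degree 4 in A# minor, so iv.
E#m7: minor seventh chord on E# = scale degree 5 → v7.
A#m: minor triad on A# = scale degree 1 → i.

i6 - iv - v7 - i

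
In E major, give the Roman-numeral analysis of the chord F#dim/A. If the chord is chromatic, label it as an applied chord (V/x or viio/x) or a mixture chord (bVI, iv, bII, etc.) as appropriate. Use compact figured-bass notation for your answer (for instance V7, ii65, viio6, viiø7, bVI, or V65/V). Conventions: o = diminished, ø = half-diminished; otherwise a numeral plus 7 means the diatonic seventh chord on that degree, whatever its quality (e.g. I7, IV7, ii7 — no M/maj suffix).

iio6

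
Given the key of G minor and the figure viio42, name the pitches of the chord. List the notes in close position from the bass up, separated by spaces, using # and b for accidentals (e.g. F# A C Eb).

Eb F# A C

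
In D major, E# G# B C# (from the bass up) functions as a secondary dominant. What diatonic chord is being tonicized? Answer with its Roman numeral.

iii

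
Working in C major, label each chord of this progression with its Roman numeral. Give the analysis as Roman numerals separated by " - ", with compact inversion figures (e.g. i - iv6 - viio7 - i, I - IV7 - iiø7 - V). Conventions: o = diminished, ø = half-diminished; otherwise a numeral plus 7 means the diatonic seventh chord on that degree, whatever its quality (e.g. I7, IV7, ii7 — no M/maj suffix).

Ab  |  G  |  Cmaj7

bVI - V - I7

Ab: Ab with this quality isn't in the key; it's bVI, borrowed from the parallel minor.
G: root G is the dominant; major triad there is V.
Cmaj7: major seventh chord on C = scale degree 1 → I7.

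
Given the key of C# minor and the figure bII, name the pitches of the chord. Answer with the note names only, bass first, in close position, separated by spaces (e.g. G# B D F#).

D F# A

bII is the Neapolitan chord — a major triad on the lowered second degree. In C# minor that root is D.
So the chord is D-F#-A.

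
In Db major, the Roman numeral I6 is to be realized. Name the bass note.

F

I in Db major has root Db; the chord is Db-F-Ab.
The figure 6 means first inversion — the third is in the bass.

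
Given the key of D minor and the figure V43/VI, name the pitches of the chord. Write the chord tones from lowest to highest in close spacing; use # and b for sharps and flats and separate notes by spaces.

The slash means an applied dominant: we want the dominant of VI. In D minor, VI is Bb major, and its dominant is built on F.
Building a dominant seventh chord on F gives F-A-C-Eb.
The figured bass 43 indicates second inversion, placing the fifth (C) in the bass: C-Eb-F-A.

C Eb F A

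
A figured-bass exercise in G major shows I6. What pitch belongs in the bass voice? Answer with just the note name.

I in G major has root G; the chord is G-B-D.
The figure 6 means first inversion — the third is in the bass.

B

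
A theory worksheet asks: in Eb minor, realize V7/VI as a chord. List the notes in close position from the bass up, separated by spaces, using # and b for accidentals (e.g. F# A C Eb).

V7/VI is a secondary dominant — the dominant seventh of VI. VI in Eb minor is Cb, so the applied chord's root is Gb, a perfect fifth above.
Building a dominant seventh chord on Gb gives Gb-Bb-Db-Fb.

Gb Bb Db Fb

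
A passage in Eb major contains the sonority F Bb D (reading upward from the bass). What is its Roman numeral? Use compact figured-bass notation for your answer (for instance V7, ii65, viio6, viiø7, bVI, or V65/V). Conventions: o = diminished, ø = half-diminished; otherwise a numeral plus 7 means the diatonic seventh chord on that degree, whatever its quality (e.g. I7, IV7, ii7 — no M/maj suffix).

V64

Stacked in thirds the chord is Bb-D-F: a major triad on Bb.
In Eb major, Bb is the dominant; the diatonic major triad there is V.
With F in the bass the chord is in second inversion, so the figured bass is 64.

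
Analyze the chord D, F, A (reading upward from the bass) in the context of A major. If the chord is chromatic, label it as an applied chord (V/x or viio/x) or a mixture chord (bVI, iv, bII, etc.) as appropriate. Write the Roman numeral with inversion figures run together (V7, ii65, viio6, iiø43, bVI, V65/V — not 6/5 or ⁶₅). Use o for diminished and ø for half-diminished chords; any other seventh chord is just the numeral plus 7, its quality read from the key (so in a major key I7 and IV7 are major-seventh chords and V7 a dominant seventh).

iv

The pitches D-F-A form a minor triad rooted on D.
D is the fourth degree of A major. This is the minor subdominant, borrowed from the parallel minor.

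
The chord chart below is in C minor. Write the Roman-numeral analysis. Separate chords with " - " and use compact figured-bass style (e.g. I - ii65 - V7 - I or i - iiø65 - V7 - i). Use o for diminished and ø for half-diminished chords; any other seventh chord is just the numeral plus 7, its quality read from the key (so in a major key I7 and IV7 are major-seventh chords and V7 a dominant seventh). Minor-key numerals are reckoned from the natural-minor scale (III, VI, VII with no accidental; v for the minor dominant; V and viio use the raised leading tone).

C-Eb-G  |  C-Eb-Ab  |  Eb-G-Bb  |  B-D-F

C-Eb-G has root C, degree 1 in C minor, so i.
C-Eb-Ab has root Ab, degree 6 in C minor, so VI6.
Eb-G-Bb: root Eb is the mediant; major triad there is III.
B-D-F: root B is the leading tone; diminished triad there is viio.

i - VI6 - III - viio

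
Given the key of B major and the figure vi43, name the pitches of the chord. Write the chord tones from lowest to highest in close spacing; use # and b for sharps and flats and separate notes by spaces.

The numeral's case and figure indicate a minor seventh chord. In B major its root, the sixth degree, is G#.
That chord is spelled G#-B-D#-F#.
With the 43 figure the chord is in second inversion; from the bass D# upward in close position it reads D#-F#-G#-B.

D# F# G# B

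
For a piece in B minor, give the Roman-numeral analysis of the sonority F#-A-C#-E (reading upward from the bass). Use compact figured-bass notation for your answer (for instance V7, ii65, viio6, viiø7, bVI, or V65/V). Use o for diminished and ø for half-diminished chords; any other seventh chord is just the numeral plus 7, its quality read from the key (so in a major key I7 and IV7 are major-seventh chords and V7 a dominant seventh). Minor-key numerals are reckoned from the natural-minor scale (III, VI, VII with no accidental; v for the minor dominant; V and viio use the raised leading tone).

v7

The pitches F#-A-C#-E form a minor seventh chord rooted on F#.
In B minor, F# is the dominant; the diatonic minor seventh chord there is v7.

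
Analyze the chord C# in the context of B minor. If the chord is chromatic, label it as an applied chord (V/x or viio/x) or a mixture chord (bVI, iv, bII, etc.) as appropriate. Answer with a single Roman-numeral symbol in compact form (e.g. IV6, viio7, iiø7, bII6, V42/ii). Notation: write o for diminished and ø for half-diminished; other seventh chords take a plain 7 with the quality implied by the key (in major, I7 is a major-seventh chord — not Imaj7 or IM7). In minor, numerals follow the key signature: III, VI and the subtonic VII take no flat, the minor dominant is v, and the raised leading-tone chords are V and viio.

Stacked in thirds the chord is C#-E#-G#: a major triad on C#.
C# is not a diatonic chord root with this quality in B minor, but it lies a perfect fifth above F# (V), so the chord functions as an applied dominant of V.

V/V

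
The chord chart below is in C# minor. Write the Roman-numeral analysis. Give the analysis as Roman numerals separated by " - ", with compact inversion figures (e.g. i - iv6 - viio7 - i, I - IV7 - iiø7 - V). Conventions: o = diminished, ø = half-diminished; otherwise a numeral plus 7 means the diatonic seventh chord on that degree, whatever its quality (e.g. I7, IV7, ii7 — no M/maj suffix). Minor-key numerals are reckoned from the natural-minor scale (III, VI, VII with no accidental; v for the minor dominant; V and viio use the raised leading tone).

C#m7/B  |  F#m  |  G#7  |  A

C#m7/B: root C# is the tonic; minor seventh chord there is i42.
F#m has root F#, degree 4 in C# minor, so iv.
G#7: dominant seventh chord on G# = scale degree 5 → V7.
A: major triad on A = scale degree 6 → VI.

i42 - iv - V7 - VI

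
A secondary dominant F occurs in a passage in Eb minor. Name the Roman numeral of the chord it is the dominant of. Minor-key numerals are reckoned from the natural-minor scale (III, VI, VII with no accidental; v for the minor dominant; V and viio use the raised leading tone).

V

The chord is a major triad on F.
A dominant resolves down a perfect fifth: F → Bb. In Eb minor, Bb is scale degree 5, i.e. V.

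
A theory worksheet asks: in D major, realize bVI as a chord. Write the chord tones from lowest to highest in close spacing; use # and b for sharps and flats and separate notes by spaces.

Bb D F

bVI is a major triad on the lowered sixth degree, borrowed from the parallel minor. In D major that root is Bb.
So the chord is Bb-D-F.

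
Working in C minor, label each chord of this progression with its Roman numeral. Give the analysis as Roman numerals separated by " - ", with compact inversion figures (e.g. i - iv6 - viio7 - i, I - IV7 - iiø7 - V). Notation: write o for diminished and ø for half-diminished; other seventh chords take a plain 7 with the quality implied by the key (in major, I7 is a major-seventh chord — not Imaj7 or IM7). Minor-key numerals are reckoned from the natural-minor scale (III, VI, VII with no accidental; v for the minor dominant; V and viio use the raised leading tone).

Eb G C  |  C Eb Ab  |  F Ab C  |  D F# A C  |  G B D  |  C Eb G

Eb-G-C: minor triad on C = scale degree 1 → i6.
C-Eb-Ab has root Ab, degree 6 in C minor, so VI6.
F-Ab-C has root F, degree 4 in C minor, so iv.
D-F#-A-C: a dominant seventh chord on D, the applied dominant of V → V7/V.
G-B-D: root G is the dominant; major triad there is V.
C-Eb-G has root C, degree 1 in C minor, so i.

i6 - VI6 - iv - V7/V - V - i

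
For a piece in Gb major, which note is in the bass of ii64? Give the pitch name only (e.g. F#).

Eb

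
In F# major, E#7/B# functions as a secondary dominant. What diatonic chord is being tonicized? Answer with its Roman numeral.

iii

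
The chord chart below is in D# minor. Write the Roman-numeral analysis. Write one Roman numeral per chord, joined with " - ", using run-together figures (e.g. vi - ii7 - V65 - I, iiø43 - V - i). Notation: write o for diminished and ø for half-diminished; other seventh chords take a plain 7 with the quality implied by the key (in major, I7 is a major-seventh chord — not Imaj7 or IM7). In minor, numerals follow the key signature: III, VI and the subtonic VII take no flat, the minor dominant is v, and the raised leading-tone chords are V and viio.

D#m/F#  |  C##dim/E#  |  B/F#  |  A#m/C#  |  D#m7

D#m/F# has root D#, degree 1 in D# minor, so i6.
C##dim/E#: root C## is the leading tone; diminished triad there is viio6.
B/F#: major triad on B = scale degree 6 → VI64.
A#m/C#: minor triad on A# = scale degree 5 → v6.
D#m7: minor seventh chord on D# = scale degree 1 → i7.

i6 - viio6 - VI64 - v6 - i7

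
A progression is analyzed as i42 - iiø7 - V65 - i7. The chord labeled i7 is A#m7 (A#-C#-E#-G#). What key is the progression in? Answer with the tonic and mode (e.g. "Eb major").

A# minor

The anchor chord is a minor seventh chord on A#, labeled i7.
If A# is scale degree 1 and the mode makes that degree carry a minor seventh chord, the tonic is A# and the mode is minor.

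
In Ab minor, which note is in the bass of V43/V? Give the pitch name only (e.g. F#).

F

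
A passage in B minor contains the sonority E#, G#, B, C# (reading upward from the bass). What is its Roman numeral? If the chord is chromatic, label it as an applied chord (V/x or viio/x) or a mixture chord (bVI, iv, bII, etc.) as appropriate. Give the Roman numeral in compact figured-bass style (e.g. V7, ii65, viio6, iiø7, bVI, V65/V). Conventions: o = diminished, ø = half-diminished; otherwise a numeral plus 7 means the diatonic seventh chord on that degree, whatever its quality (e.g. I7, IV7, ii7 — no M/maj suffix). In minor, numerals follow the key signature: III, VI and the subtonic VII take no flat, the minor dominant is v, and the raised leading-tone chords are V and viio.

Stacked in thirds the chord is C#-E#-G#-B: a dominant seventh chord on C#.
C# is not a diatonic chord root with this quality in B minor, but it lies a perfect fifth above F# (V), so the chord functions as an applied dominant of V.
With E# in the bass the chord is in first inversion, so the figured bass is 65.

V65/V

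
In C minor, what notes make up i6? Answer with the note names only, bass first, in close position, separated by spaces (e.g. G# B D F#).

Eb G C

In C minor, scale degree 1 is C, and the diatonic chord built there is a minor triad.
That chord is spelled C-Eb-G.
The figured bass 6 indicates first inversion, placing the third (Eb) in the bass: Eb-G-C.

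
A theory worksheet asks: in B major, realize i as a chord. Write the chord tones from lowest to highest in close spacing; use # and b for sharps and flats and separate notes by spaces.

B D F#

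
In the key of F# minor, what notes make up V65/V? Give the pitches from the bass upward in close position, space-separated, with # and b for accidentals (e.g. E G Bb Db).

B# D# F# G#

The slash means an applied dominant: we want the dominant of V. In F# minor, V is C# major, and its dominant is built on G#.
Building a dominant seventh chord on G# gives G#-B#-D#-F#.
The figured bass 65 indicates first inversion, placing the third (B#) in the bass: B#-D#-F#-G#.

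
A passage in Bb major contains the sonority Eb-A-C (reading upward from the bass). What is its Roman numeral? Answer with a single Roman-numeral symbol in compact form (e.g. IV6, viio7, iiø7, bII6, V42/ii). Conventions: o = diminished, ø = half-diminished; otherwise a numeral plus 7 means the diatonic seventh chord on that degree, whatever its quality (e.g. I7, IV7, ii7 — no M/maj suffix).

Stacked in thirds the chord is A-C-Eb: a diminished triad on A.
In Bb major, A is the leading tone; the diatonic diminished triad there is viio.
With Eb in the bass the chord is in second inversion, so the figured bass is 64.

viio64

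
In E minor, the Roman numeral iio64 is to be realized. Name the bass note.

iio in E minor has root F#; the chord is F#-A-C.
The figure 64 means second inversion — the fifth is in the bass.

C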